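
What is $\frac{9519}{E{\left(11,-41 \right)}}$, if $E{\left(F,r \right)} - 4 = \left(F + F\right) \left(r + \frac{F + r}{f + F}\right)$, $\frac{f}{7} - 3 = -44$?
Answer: $- \frac{218937}{20599} \approx -10.629$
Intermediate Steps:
$f = -287$ ($f = 21 + 7 \left(-44\right) = 21 - 308 = -287$)
$E{\left(F,r \right)} = 4 + 2 F \left(r + \frac{F + r}{-287 + F}\right)$ ($E{\left(F,r \right)} = 4 + \left(F + F\right) \left(r + \frac{F + r}{-287 + F}\right) = 4 + 2 F \left(r + \frac{F + r}{-287 + F}\right)$)
$\frac{9519}{E{\left(11,-41 \right)}} = \frac{9519}{2 \frac{1}{-287 + 11} \left(-574 + 11^{2} + 2 \cdot 11 - 41 \cdot 11^{2} - 3146 \left(-41\right)\right)} = \frac{9519}{2 \frac{1}{-276} \left(-574 + 121 + 22 - 4961 + 128986\right)} = \frac{9519}{2 \left(- \frac{1}{276}\right) \left(-574 + 121 + 22 - 4961 + 128986\right)} = \frac{9519}{2 \left(- \frac{1}{276}\right) 123594} = \frac{9519}{- \frac{20599}{23}} = 9519 \left(- \frac{23}{20599}\right) = - \frac{218937}{20599}$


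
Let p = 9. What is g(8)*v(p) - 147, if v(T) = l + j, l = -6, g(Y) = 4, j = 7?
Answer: -143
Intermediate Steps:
v(T) = 1 (v(T) = -6 + 7 = 1)
g(8)*v(p) - 147 = 4*1 - 147 = 4 - 147 = -143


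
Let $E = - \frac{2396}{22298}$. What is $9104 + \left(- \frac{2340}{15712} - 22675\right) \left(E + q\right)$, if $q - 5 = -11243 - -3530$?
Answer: $\frac{3827347788901469}{21896636} \approx 1.7479 \cdot 10^{8}$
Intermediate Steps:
$q = -7708$ ($q = 5 - 7713 = -7708$)
$E = - \frac{1198}{11149}$ ($E = \left(-2396\right) \frac{1}{22298} = - \frac{1198}{11149} \approx -0.10745$)
$9104 + \left(- \frac{2340}{15712} - 22675\right) \left(E + q\right) = 9104 + \left(- \frac{2340}{15712} - 22675\right) \left(- \frac{1198}{11149} - 7708\right) = 9104 + \left(\left(-2340\right) \frac{1}{15712} - 22675\right) \left(- \frac{85937690}{11149}\right) = 9104 + \left(- \frac{585}{3928} - 22675\right) \left(- \frac{85937690}{11149}\right) = 9104 - - \frac{3827148441927325}{21896636} = 9104 + \frac{3827148441927325}{21896636} = \frac{3827347788901469}{21896636}$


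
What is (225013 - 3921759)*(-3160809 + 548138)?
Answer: 9658381068566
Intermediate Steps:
(225013 - 3921759)*(-3160809 + 548138) = -3696746*(-2612671) = 9658381068566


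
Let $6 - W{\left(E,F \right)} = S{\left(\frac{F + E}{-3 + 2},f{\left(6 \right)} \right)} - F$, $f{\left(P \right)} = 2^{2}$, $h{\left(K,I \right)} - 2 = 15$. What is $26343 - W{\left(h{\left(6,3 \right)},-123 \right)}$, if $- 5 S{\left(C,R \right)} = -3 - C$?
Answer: $\frac{132409}{5} \approx 26482.0$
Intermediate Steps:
$h{\left(K,I \right)} = 17$ ($h{\left(K,I \right)} = 2 + 15 = 17$)
$f{\left(P \right)} = 4$
$S{\left(C,R \right)} = \frac{3}{5} + \frac{C}{5}$ ($S{\left(C,R \right)} = - \frac{-3 - C}{5} = \frac{3}{5} + \frac{C}{5}$)
$W{\left(E,F \right)} = \frac{27}{5} + \frac{E}{5} + \frac{6 F}{5}$ ($W{\left(E,F \right)} = 6 - \left(\left(\frac{3}{5} + \frac{\left(F + E\right) \frac{1}{-3 + 2}}{5}\right) - F\right) = 6 - \left(\left(\frac{3}{5} + \frac{\left(E + F\right) \frac{1}{-1}}{5}\right) - F\right) = 6 - \left(\left(\frac{3}{5} + \frac{\left(E + F\right) \left(-1\right)}{5}\right) - F\right) = 6 - \left(\left(\frac{3}{5} + \frac{- E - F}{5}\right) - F\right) = 6 - \left(\left(\frac{3}{5} - \left(\frac{E}{5} + \frac{F}{5}\right)\right) - F\right) = 6 - \left(\left(\frac{3}{5} - \frac{E}{5} - \frac{F}{5}\right) - F\right) = 6 - \left(\frac{3}{5} - \frac{6 F}{5} - \frac{E}{5}\right) = 6 + \left(- \frac{3}{5} + \frac{E}{5} + \frac{6 F}{5}\right) = \frac{27}{5} + \frac{E}{5} + \frac{6 F}{5}$)
$26343 - W{\left(h{\left(6,3 \right)},-123 \right)} = 26343 - \left(\frac{27}{5} + \frac{1}{5} \cdot 17 + \frac{6}{5} \left(-123\right)\right) = 26343 - \left(\frac{27}{5} + \frac{17}{5} - \frac{738}{5}\right) = 26343 - - \frac{694}{5} = 26343 + \frac{694}{5} = \frac{132409}{5}$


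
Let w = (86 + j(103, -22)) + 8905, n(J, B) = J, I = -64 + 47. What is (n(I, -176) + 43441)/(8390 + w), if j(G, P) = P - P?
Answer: 43424/17381 ≈ 2.4984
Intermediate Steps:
I = -17
j(G, P) = 0
w = 8991 (w = (86 + 0) + 8905 = 86 + 8905 = 8991)
(n(I, -176) + 43441)/(8390 + w) = (-17 + 43441)/(8390 + 8991) = 43424/17381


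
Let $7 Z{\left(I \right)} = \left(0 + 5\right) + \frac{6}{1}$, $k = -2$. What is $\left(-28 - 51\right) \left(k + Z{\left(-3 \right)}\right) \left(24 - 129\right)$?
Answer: $-3555$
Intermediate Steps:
$Z{\left(I \right)} = \frac{11}{7}$ ($Z{\left(I \right)} = \frac{\left(0 + 5\right) + \frac{6}{1}}{7} = \frac{5 + 6 \cdot 1}{7} = \frac{5 + 6}{7} = \frac{1}{7} \cdot 11 = \frac{11}{7}$)
$\left(-28 - 51\right) \left(k + Z{\left(-3 \right)}\right) \left(24 - 129\right) = \left(-28 - 51\right) \left(-2 + \frac{11}{7}\right) \left(24 - 129\right) = \left(-28 - 51\right) \left(- \frac{3}{7}\right) \left(-105\right) = \left(-79\right) \left(- \frac{3}{7}\right) \left(-105\right) = \frac{237}{7} \left(-105\right) = -3555$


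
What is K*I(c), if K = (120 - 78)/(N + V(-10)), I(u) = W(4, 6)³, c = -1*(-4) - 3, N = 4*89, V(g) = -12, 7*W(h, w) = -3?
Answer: -81/8428 ≈ -0.0096108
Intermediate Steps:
W(h, w) = -3/7 (W(h, w) = (⅐)*(-3) = -3/7)
N = 356
c = 1 (c = 4 - 3 = 1)
I(u) = -27/343 (I(u) = (-3/7)³ = -27/343)
K = 21/172 (K = (120 - 78)/(356 - 12) = 42/344 = 42*(1/344) = 21/172 ≈ 0.12209)
K*I(c) = (21/172)*(-27/343) = -81/8428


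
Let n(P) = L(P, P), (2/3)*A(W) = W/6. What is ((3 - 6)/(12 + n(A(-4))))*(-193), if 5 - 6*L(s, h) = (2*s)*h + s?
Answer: 1737/38 ≈ 45.711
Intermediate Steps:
A(W) = W/4 (A(W) = 3*(W/6)/2 = W/4)
L(s, h) = 5/6 - s/6 - h*s/3 (L(s, h) = 5/6 - ((2*s)*h + s)/6 = 5/6 - (2*h*s + s)/6 = 5/6 - (s + 2*h*s)/6 = 5/6 + (-s/6 - h*s/3) = 5/6 - s/6 - h*s/3)
n(P) = 5/6 - P**2/3 - P/6 (n(P) = 5/6 - P/6 - P*P/3 = 5/6 - P/6 - P**2/3 = 5/6 - P**2/3 - P/6)
((3 - 6)/(12 + n(A(-4))))*(-193) = ((3 - 6)/(12 + (5/6 - 1**2/3 - (-4)/24)))*(-193) = -3/(12 + (5/6 - 1/3*(-1)**2 - 1/6*(-1)))*(-193) = -3/(12 + (5/6 - 1/3*1 + 1/6))*(-193) = -3/(12 + (5/6 - 1/3 + 1/6))*(-193) = -3/(12 + 2/3)*(-193) = -3/38/3*(-193) = -3*3/38*(-193) = -9/38*(-193) = 1737/38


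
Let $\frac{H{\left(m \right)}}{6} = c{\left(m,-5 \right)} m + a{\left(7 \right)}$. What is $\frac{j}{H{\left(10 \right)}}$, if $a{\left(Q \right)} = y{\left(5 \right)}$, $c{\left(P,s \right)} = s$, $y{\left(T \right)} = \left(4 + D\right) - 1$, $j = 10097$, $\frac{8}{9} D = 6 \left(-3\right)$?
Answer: $- \frac{20194}{807} \approx -25.024$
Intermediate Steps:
$D = - \frac{81}{4}$ ($D = \frac{9 \cdot 6 \left(-3\right)}{8} = \frac{9}{8} \left(-18\right) = - \frac{81}{4} \approx -20.25$)
$y{\left(T \right)} = - \frac{69}{4}$ ($y{\left(T \right)} = \left(4 - \frac{81}{4}\right) - 1 = - \frac{65}{4} - 1 = - \frac{69}{4}$)
$a{\left(Q \right)} = - \frac{69}{4}$
$H{\left(m \right)} = - \frac{207}{2} - 30 m$ ($H{\left(m \right)} = 6 \left(- 5 m - \frac{69}{4}\right) = 6 \left(- \frac{69}{4} - 5 m\right) = - \frac{207}{2} - 30 m$)
$\frac{j}{H{\left(10 \right)}} = \frac{10097}{- \frac{207}{2} - 300} = \frac{10097}{- \frac{807}{2}} = 10097 \left(- \frac{2}{807}\right) = - \frac{20194}{807}$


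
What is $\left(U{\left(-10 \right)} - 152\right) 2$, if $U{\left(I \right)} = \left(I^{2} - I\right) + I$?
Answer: $-104$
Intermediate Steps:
$U{\left(I \right)} = I^{2}$
$\left(U{\left(-10 \right)} - 152\right) 2 = \left(\left(-10\right)^{2} - 152\right) 2 = \left(100 - 152\right) 2 = \left(-52\right) 2 = -104$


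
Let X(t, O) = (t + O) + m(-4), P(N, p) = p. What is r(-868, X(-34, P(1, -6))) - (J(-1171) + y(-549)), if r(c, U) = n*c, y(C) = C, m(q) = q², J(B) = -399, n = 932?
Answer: -808028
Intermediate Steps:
X(t, O) = 16 + O + t (X(t, O) = (t + O) + (-4)² = (O + t) + 16 = 16 + O + t)
r(c, U) = 932*c
r(-868, X(-34, P(1, -6))) - (J(-1171) + y(-549)) = 932*(-868) - (-399 - 549) = -808976 - 1*(-948) = -808976 + 948 = -808028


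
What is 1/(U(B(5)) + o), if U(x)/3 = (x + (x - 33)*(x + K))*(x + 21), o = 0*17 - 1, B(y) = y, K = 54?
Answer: -1/128467 ≈ -7.7841e-6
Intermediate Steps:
o = -1 (o = 0 - 1 = -1)
U(x) = 3*(21 + x)*(x + (-33 + x)*(54 + x)) (U(x) = 3*((x + (x - 33)*(x + 54))*(x + 21)) = 3*((x + (-33 + x)*(54 + x))*(21 + x)) = 3*((21 + x)*(x + (-33 + x)*(54 + x))) = 3*(21 + x)*(x + (-33 + x)*(54 + x)))
1/(U(B(5)) + o) = 1/((-112266 - 3960*5 + 3*5³ + 129*5²) - 1) = 1/((-112266 - 19800 + 3*125 + 129*25) - 1) = 1/((-112266 - 19800 + 375 + 3225) - 1) = 1/(-128466 - 1) = 1/(-128467) = -1/128467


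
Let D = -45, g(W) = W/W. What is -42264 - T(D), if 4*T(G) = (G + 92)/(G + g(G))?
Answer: -7438417/176 ≈ -42264.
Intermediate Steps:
g(W) = 1
T(G) = (92 + G)/(4*(1 + G)) (T(G) = ((G + 92)/(G + 1))/4 = ((92 + G)/(1 + G))/4 = (92 + G)/(4*(1 + G)))
-42264 - T(D) = -42264 - (92 - 45)/(4*(1 - 45)) = -42264 - 47/(4*(-44)) = -42264 - (-1)*47/(4*44) = -42264 - 1*(-47/176) = -42264 + 47/176 = -7438417/176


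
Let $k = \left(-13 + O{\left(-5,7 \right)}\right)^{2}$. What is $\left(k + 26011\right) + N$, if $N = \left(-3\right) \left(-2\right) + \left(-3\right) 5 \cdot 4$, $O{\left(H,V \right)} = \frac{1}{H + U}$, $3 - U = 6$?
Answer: $\frac{1672273}{64} \approx 26129.0$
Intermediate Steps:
$U = -3$ ($U = 3 - 6 = -3$)
$O{\left(H,V \right)} = \frac{1}{-3 + H}$ ($O{\left(H,V \right)} = \frac{1}{H - 3} = \frac{1}{-3 + H}$)
$k = \frac{11025}{64}$ ($k = \left(-13 + \frac{1}{-3 - 5}\right)^{2} = \left(-13 + \frac{1}{-8}\right)^{2} = \left(-13 - \frac{1}{8}\right)^{2} = \left(- \frac{105}{8}\right)^{2} = \frac{11025}{64} \approx 172.27$)
$N = -54$ ($N = 6 - 60 = -54$)
$\left(k + 26011\right) + N = \left(\frac{11025}{64} + 26011\right) - 54 = \frac{1675729}{64} - 54 = \frac{1672273}{64}$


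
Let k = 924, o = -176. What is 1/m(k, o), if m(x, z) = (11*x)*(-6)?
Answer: -1/60984 ≈ -1.6398e-5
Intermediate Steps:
m(x, z) = -66*x
1/m(k, o) = 1/(-66*924) = 1/(-60984) = -1/60984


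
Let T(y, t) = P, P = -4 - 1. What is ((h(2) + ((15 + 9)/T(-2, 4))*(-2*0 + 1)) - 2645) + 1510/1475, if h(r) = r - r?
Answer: -781389/295 ≈ -2648.8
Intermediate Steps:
P = -5
h(r) = 0
T(y, t) = -5
((h(2) + ((15 + 9)/T(-2, 4))*(-2*0 + 1)) - 2645) + 1510/1475 = ((0 + ((15 + 9)/(-5))*(-2*0 + 1)) - 2645) + 1510/1475 = ((0 + (24*(-⅕))*(0 + 1)) - 2645) + 1510*(1/1475) = ((0 - 24/5*1) - 2645) + 302/295 = ((0 - 24/5) - 2645) + 302/295 = (-24/5 - 2645) + 302/295 = -13249/5 + 302/295 = -781389/295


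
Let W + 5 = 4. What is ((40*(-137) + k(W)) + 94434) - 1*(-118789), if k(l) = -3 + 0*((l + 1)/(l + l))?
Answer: 207740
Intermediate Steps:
W = -1 (W = -5 + 4 = -1)
k(l) = -3 (k(l) = -3 + 0*((1 + l)/((2*l))) = -3 + 0*((1 + l)*(1/(2*l))) = -3 + 0*((1 + l)/(2*l)) = -3 + 0 = -3)
((40*(-137) + k(W)) + 94434) - 1*(-118789) = ((40*(-137) - 3) + 94434) - 1*(-118789) = ((-5480 - 3) + 94434) + 118789 = (-5483 + 94434) + 118789 = 88951 + 118789 = 207740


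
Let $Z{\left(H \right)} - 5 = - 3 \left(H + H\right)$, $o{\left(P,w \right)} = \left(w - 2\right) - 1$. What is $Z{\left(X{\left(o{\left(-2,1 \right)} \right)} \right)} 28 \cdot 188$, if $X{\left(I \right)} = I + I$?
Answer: $152656$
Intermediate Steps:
$o{\left(P,w \right)} = -3 + w$ ($o{\left(P,w \right)} = \left(-2 + w\right) - 1 = -3 + w$)
$X{\left(I \right)} = 2 I$
$Z{\left(H \right)} = 5 - 6 H$ ($Z{\left(H \right)} = 5 - 3 \left(H + H\right) = 5 - 3 \cdot 2 H = 5 - 6 H$)
$Z{\left(X{\left(o{\left(-2,1 \right)} \right)} \right)} 28 \cdot 188 = \left(5 - 6 \cdot 2 \left(-3 + 1\right)\right) 28 \cdot 188 = \left(5 - 6 \cdot 2 \left(-2\right)\right) 28 \cdot 188 = \left(5 - -24\right) 28 \cdot 188 = \left(5 + 24\right) 28 \cdot 188 = 29 \cdot 28 \cdot 188 = 812 \cdot 188 = 152656$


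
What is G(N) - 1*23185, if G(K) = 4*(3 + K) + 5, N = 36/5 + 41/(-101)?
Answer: -11686116/505 ≈ -23141.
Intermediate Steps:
N = 3431/505 (N = 36*(1/5) + 41*(-1/101) = 36/5 - 41/101 = 3431/505 ≈ 6.7941)
G(K) = 17 + 4*K (G(K) = (12 + 4*K) + 5 = 17 + 4*K)
G(N) - 1*23185 = (17 + 4*(3431/505)) - 1*23185 = (17 + 13724/505) - 23185 = 22309/505 - 23185 = -11686116/505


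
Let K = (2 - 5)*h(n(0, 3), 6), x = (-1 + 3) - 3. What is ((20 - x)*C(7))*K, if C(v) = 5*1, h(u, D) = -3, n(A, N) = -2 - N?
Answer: 945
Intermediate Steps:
x = -1 (x = 2 - 3 = -1)
C(v) = 5
K = 9 (K = (2 - 5)*(-3) = -3*(-3) = 9)
((20 - x)*C(7))*K = ((20 - 1*(-1))*5)*9 = ((20 + 1)*5)*9 = (21*5)*9 = 105*9 = 945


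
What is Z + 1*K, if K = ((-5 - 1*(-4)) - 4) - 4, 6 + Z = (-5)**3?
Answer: -140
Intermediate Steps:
Z = -131 (Z = -6 + (-5)**3 = -6 - 125 = -131)
K = -9 (K = ((-5 + 4) - 4) - 4 = (-1 - 4) - 4 = -5 - 4 = -9)
Z + 1*K = -131 + 1*(-9) = -131 - 9 = -140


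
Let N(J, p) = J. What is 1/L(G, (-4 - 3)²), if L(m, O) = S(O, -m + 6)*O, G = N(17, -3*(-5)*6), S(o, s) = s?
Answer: -1/539 ≈ -0.0018553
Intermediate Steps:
G = 17
L(m, O) = O*(6 - m) (L(m, O) = (-m + 6)*O = (6 - m)*O = O*(6 - m))
1/L(G, (-4 - 3)²) = 1/((-4 - 3)²*(6 - 1*17)) = 1/((-7)²*(6 - 17)) = 1/(49*(-11)) = 1/(-539) = -1/539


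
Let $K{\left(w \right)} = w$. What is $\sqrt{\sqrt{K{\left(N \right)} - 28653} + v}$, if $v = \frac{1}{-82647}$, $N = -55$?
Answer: $\frac{\sqrt{-9183 + 1517894802 i \sqrt{7177}}}{27549} \approx 9.2042 + 9.2042 i$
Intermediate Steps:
$v = - \frac{1}{82647} \approx -1.21 \cdot 10^{-5}$
$\sqrt{\sqrt{K{\left(N \right)} - 28653} + v} = \sqrt{\sqrt{-55 - 28653} - \frac{1}{82647}} = \sqrt{\sqrt{-28708} - \frac{1}{82647}} = \sqrt{2 i \sqrt{7177} - \frac{1}{82647}} = \sqrt{- \frac{1}{82647} + 2 i \sqrt{7177}}$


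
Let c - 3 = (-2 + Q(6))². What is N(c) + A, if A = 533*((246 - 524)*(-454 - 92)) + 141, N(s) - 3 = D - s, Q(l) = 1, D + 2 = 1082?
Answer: 80904224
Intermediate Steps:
D = 1080 (D = -2 + 1082 = 1080)
c = 4 (c = 3 + (-2 + 1)² = 3 + (-1)² = 3 + 1 = 4)
N(s) = 1083 - s (N(s) = 3 + (1080 - s) = 1083 - s)
A = 80903145 (A = 533*(-278*(-546)) + 141 = 533*151788 + 141 = 80903004 + 141 = 80903145)
N(c) + A = (1083 - 1*4) + 80903145 = (1083 - 4) + 80903145 = 1079 + 80903145 = 80904224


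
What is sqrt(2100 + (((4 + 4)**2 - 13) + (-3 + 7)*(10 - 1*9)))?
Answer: sqrt(2155) ≈ 46.422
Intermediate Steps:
sqrt(2100 + (((4 + 4)**2 - 13) + (-3 + 7)*(10 - 1*9))) = sqrt(2100 + ((8**2 - 13) + 4*(10 - 9))) = sqrt(2100 + ((64 - 13) + 4*1)) = sqrt(2100 + (51 + 4)) = sqrt(2100 + 55) = sqrt(2155)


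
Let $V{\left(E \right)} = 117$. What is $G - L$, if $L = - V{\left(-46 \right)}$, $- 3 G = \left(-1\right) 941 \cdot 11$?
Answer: $\frac{10702}{3} \approx 3567.3$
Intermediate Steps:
$G = \frac{10351}{3}$ ($G = - \frac{\left(-1\right) 941 \cdot 11}{3} = - \frac{\left(-941\right) 11}{3} = \left(- \frac{1}{3}\right) \left(-10351\right) = \frac{10351}{3} \approx 3450.3$)
$L = -117$ ($L = \left(-1\right) 117 = -117$)
$G - L = \frac{10351}{3} - -117 = \frac{10351}{3} + 117 = \frac{10702}{3}$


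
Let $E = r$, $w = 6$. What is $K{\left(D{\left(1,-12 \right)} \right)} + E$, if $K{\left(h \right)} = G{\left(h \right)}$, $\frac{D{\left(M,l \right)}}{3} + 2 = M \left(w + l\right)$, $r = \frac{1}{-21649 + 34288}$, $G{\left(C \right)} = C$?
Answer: $- \frac{303335}{12639} \approx -24.0$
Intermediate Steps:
$r = \frac{1}{12639} \approx 7.912 \cdot 10^{-5}$
$D{\left(M,l \right)} = -6 + 3 M \left(6 + l\right)$
$K{\left(h \right)} = h$
$E = \frac{1}{12639} \approx 7.912 \cdot 10^{-5}$
$K{\left(D{\left(1,-12 \right)} \right)} + E = \left(-6 + 18 \cdot 1 + 3 \cdot 1 \left(-12\right)\right) + \frac{1}{12639} = \left(-6 + 18 - 36\right) + \frac{1}{12639} = -24 + \frac{1}{12639} = - \frac{303335}{12639}$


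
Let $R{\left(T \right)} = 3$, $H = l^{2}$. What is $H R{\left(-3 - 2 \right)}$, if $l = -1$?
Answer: $3$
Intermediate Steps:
$H = 1$ ($H = \left(-1\right)^{2} = 1$)
$H R{\left(-3 - 2 \right)} = 1 \cdot 3 = 3$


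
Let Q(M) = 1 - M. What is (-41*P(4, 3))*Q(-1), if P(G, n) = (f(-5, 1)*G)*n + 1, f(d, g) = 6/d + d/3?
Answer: 13694/5 ≈ 2738.8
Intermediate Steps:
f(d, g) = 6/d + d/3 (f(d, g) = 6/d + d*(⅓) = 6/d + d/3)
P(G, n) = 1 - 43*G*n/15 (P(G, n) = ((6/(-5) + (⅓)*(-5))*G)*n + 1 = ((6*(-⅕) - 5/3)*G)*n + 1 = ((-6/5 - 5/3)*G)*n + 1 = (-43*G/15)*n + 1 = -43*G*n/15 + 1 = 1 - 43*G*n/15)
(-41*P(4, 3))*Q(-1) = (-41*(1 - 43/15*4*3))*(1 - 1*(-1)) = (-41*(1 - 172/5))*(1 + 1) = -41*(-167/5)*2 = (6847/5)*2 = 13694/5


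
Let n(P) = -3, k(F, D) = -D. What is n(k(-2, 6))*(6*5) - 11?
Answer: -101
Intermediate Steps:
n(k(-2, 6))*(6*5) - 11 = -18*5 - 11 = -3*30 - 11 = -90 - 11 = -101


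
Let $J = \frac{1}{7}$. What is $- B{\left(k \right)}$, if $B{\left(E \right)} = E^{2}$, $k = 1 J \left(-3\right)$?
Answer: $- \frac{9}{49} \approx -0.18367$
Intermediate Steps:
$J = \frac{1}{7} \approx 0.14286$
$k = - \frac{3}{7}$ ($k = 1 \cdot \frac{1}{7} \left(-3\right) = \frac{1}{7} \left(-3\right) = - \frac{3}{7} \approx -0.42857$)
$- B{\left(k \right)} = - \left(- \frac{3}{7}\right)^{2} = \left(-1\right) \frac{9}{49} = - \frac{9}{49}$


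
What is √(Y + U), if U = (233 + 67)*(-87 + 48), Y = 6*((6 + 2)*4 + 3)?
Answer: I*√11490 ≈ 107.19*I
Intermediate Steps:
Y = 210 (Y = 6*(8*4 + 3) = 6*(32 + 3) = 6*35 = 210)
U = -11700 (U = 300*(-39) = -11700)
√(Y + U) = √(210 - 11700) = √(-11490) = I*√11490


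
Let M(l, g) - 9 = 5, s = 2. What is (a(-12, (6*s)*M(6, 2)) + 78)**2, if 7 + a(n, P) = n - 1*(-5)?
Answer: 4096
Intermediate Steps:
M(l, g) = 14 (M(l, g) = 9 + 5 = 14)
a(n, P) = -2 + n (a(n, P) = -7 + (n - 1*(-5)) = -7 + (n + 5) = -7 + (5 + n) = -2 + n)
(a(-12, (6*s)*M(6, 2)) + 78)**2 = ((-2 - 12) + 78)**2 = (-14 + 78)**2 = 64**2 = 4096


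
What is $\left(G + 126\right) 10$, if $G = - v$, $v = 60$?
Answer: $660$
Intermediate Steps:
$G = -60$ ($G = \left(-1\right) 60 = -60$)
$\left(G + 126\right) 10 = \left(-60 + 126\right) 10 = 66 \cdot 10 = 660$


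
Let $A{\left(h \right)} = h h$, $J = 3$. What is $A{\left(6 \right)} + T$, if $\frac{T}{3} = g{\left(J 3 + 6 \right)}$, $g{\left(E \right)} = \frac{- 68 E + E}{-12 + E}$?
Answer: $-969$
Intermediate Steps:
$A{\left(h \right)} = h^{2}$
$g{\left(E \right)} = - \frac{67 E}{-12 + E}$ ($g{\left(E \right)} = \frac{\left(-67\right) E}{-12 + E} = - \frac{67 E}{-12 + E}$)
$T = -1005$ ($T = 3 \left(- \frac{67 \left(3 \cdot 3 + 6\right)}{-12 + \left(3 \cdot 3 + 6\right)}\right) = 3 \left(- \frac{67 \left(9 + 6\right)}{-12 + \left(9 + 6\right)}\right) = 3 \left(\left(-67\right) 15 \frac{1}{-12 + 15}\right) = 3 \left(\left(-67\right) 15 \cdot \frac{1}{3}\right) = 3 \left(-335\right) = -1005$)
$A{\left(6 \right)} + T = 6^{2} - 1005 = 36 - 1005 = -969$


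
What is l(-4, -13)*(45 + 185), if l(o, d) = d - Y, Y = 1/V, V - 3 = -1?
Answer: -3105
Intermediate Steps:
V = 2 (V = 3 - 1 = 2)
Y = 1/2 ≈ 0.50000
l(o, d) = -1/2 + d (l(o, d) = d - 1*1/2 = d - 1/2 = -1/2 + d)
l(-4, -13)*(45 + 185) = (-1/2 - 13)*(45 + 185) = -27/2*230 = -3105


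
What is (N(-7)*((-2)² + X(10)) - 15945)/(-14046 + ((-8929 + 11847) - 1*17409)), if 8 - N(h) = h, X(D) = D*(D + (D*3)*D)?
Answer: -30615/28537 ≈ -1.0728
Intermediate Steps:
X(D) = D*(D + 3*D²) (X(D) = D*(D + (3*D)*D) = D*(D + 3*D²))
N(h) = 8 - h
(N(-7)*((-2)² + X(10)) - 15945)/(-14046 + ((-8929 + 11847) - 1*17409)) = ((8 - 1*(-7))*((-2)² + 10²*(1 + 3*10)) - 15945)/(-14046 + ((-8929 + 11847) - 1*17409)) = ((8 + 7)*(4 + 100*(1 + 30)) - 15945)/(-14046 + (2918 - 17409)) = (15*(4 + 100*31) - 15945)/(-14046 - 14491) = (15*(4 + 3100) - 15945)/(-28537) = (15*3104 - 15945)*(-1/28537) = (46560 - 15945)*(-1/28537) = 30615*(-1/28537) = -30615/28537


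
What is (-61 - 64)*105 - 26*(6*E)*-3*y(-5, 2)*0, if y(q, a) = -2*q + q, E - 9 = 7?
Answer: -13125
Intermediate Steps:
E = 16 (E = 9 + 7 = 16)
y(q, a) = -q
(-61 - 64)*105 - 26*(6*E)*-3*y(-5, 2)*0 = (-61 - 64)*105 - 26*(6*16)*-(-3)*(-5)*0 = -125*105 - 26*96*-3*5*0 = -13125 - 2496*(-15*0) = -13125 - 2496*0 = -13125 - 1*0 = -13125 + 0 = -13125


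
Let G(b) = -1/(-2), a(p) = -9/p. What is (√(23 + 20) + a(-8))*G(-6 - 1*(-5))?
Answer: 9/16 + √43/2 ≈ 3.8412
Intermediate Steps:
G(b) = ½ (G(b) = -1*(-½) = ½)
(√(23 + 20) + a(-8))*G(-6 - 1*(-5)) = (√(23 + 20) - 9/(-8))*(½) = (√43 - 9*(-⅛))*(½) = (√43 + 9/8)*(½) = (9/8 + √43)*(½) = 9/16 + √43/2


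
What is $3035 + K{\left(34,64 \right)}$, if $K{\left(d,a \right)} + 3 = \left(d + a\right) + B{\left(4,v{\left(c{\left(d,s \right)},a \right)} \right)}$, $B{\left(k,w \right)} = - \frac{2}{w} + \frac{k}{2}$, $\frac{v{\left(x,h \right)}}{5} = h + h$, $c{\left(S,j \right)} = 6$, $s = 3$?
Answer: $\frac{1002239}{320} \approx 3132.0$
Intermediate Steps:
$v{\left(x,h \right)} = 10 h$ ($v{\left(x,h \right)} = 5 \left(h + h\right) = 5 \cdot 2 h = 10 h$)
$B{\left(k,w \right)} = \frac{k}{2} - \frac{2}{w}$ ($B{\left(k,w \right)} = - \frac{2}{w} + k \frac{1}{2} = - \frac{2}{w} + \frac{k}{2} = \frac{k}{2} - \frac{2}{w}$)
$K{\left(d,a \right)} = -1 + a + d - \frac{1}{5 a}$ ($K{\left(d,a \right)} = -3 + \left(\left(d + a\right) + \left(\frac{1}{2} \cdot 4 - \frac{2}{10 a}\right)\right) = -3 + \left(\left(a + d\right) + \left(2 - 2 \frac{1}{10 a}\right)\right) = -3 + \left(\left(a + d\right) + \left(2 - \frac{1}{5 a}\right)\right) = -3 + \left(2 + a + d - \frac{1}{5 a}\right) = -1 + a + d - \frac{1}{5 a}$)
$3035 + K{\left(34,64 \right)} = 3035 + \left(-1 + 64 + 34 - \frac{1}{5 \cdot 64}\right) = 3035 + \left(-1 + 64 + 34 - \frac{1}{320}\right) = 3035 + \frac{31039}{320} = \frac{1002239}{320}$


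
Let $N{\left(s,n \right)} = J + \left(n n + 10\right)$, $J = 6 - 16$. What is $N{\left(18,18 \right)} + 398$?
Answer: $722$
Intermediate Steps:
$J = -10$ ($J = 6 - 16 = -10$)
$N{\left(s,n \right)} = n^{2}$ ($N{\left(s,n \right)} = -10 + \left(n n + 10\right) = -10 + \left(n^{2} + 10\right) = -10 + \left(10 + n^{2}\right) = n^{2}$)
$N{\left(18,18 \right)} + 398 = 18^{2} + 398 = 324 + 398 = 722$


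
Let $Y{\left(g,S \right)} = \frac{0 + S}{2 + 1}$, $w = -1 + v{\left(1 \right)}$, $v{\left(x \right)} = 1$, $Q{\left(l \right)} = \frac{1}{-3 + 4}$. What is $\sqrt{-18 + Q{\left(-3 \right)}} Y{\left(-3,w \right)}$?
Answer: $0$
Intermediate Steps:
$Q{\left(l \right)} = 1$ ($Q{\left(l \right)} = 1^{-1} = 1$)
$w = 0$ ($w = -1 + 1 = 0$)
$Y{\left(g,S \right)} = \frac{S}{3}$
$\sqrt{-18 + Q{\left(-3 \right)}} Y{\left(-3,w \right)} = \sqrt{-18 + 1} \cdot \frac{1}{3} \cdot 0 = \sqrt{-17} \cdot 0 = i \sqrt{17} \cdot 0 = 0$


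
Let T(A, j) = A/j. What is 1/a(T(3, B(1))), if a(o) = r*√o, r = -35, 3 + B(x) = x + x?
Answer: I*√3/105 ≈ 0.016496*I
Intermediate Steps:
B(x) = -3 + 2*x (B(x) = -3 + (x + x) = -3 + 2*x)
a(o) = -35*√o
1/a(T(3, B(1))) = 1/(-35*I*√3) = I*√3/105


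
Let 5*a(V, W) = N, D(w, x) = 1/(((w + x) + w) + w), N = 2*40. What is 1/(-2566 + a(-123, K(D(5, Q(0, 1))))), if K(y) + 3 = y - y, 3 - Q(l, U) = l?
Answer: -1/2550 ≈ -0.00039216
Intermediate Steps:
Q(l, U) = 3 - l
N = 80
D(w, x) = 1/(x + 3*w) (D(w, x) = 1/((x + 2*w) + w) = 1/(x + 3*w))
K(y) = -3 (K(y) = -3 + (y - y) = -3 + 0 = -3)
a(V, W) = 16 (a(V, W) = (⅕)*80 = 16)
1/(-2566 + a(-123, K(D(5, Q(0, 1))))) = 1/(-2566 + 16) = 1/(-2550) = -1/2550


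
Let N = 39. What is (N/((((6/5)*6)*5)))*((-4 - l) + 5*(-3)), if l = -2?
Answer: -221/12 ≈ -18.417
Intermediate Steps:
(N/((((6/5)*6)*5)))*((-4 - l) + 5*(-3)) = (39/((((6/5)*6)*5)))*((-4 - 1*(-2)) + 5*(-3)) = (39/((((6*(⅕))*6)*5)))*((-4 + 2) - 15) = (39/((((6/5)*6)*5)))*(-2 - 15) = (39/(((36/5)*5)))*(-17) = (39/36)*(-17) = (39*(1/36))*(-17) = (13/12)*(-17) = -221/12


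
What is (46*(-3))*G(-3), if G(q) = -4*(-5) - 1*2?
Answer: -2484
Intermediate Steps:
G(q) = 18 (G(q) = 20 - 2 = 18)
(46*(-3))*G(-3) = (46*(-3))*18 = -138*18 = -2484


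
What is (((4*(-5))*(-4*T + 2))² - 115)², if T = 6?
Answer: 37436445225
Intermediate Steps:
(((4*(-5))*(-4*T + 2))² - 115)² = (((4*(-5))*(-4*6 + 2))² - 115)² = ((-20*(-24 + 2))² - 115)² = ((-20*(-22))² - 115)² = (440² - 115)² = (193600 - 115)² = 193485² = 37436445225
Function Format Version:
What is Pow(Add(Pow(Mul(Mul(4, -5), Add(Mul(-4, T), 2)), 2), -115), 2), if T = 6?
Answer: 37436445225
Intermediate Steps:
Pow(Add(Pow(Mul(Mul(4, -5), Add(Mul(-4, T), 2)), 2), -115), 2) = Pow(Add(Pow(Mul(Mul(4, -5), Add(Mul(-4, 6), 2)), 2), -115), 2) = Pow(Add(Pow(Mul(-20, Add(-24, 2)), 2), -115), 2) = Pow(Add(Pow(Mul(-20, -22), 2), -115), 2) = Pow(Add(Pow(440, 2), -115), 2) = Pow(Add(193600, -115), 2) = Pow(193485, 2) = 37436445225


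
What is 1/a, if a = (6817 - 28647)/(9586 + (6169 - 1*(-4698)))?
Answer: -20453/21830 ≈ -0.93692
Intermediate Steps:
a = -21830/20453 (a = -21830/(9586 + (6169 + 4698)) = -21830/(9586 + 10867) = -21830/20453 ≈ -1.0673)
1/a = 1/(-21830/20453) = -20453/21830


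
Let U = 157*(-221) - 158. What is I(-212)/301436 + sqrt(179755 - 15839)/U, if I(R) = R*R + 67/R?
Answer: 9528061/63904432 - 2*sqrt(40979)/34855 ≈ 0.13748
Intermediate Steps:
I(R) = R**2 + 67/R
U = -34855 (U = -34697 - 158 = -34855)
I(-212)/301436 + sqrt(179755 - 15839)/U = ((67 + (-212)**3)/(-212))/301436 + sqrt(179755 - 15839)/(-34855) = -(67 - 9528128)/212*(1/301436) + sqrt(163916)*(-1/34855) = -1/212*(-9528061)*(1/301436) + (2*sqrt(40979))*(-1/34855) = (9528061/212)*(1/301436) - 2*sqrt(40979)/34855 = 9528061/63904432 - 2*sqrt(40979)/34855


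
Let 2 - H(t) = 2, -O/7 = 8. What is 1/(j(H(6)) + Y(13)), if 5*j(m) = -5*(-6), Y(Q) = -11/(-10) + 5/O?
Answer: 280/1963 ≈ 0.14264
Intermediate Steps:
O = -56 (O = -7*8 = -56)
H(t) = 0 (H(t) = 2 - 1*2 = 2 - 2 = 0)
Y(Q) = 283/280 (Y(Q) = -11/(-10) + 5/(-56) = -11*(-1/10) + 5*(-1/56) = 11/10 - 5/56 = 283/280)
j(m) = 6 (j(m) = (-5*(-6))/5 = (1/5)*30 = 6)
1/(j(H(6)) + Y(13)) = 1/(6 + 283/280) = 1/(1963/280) = 280/1963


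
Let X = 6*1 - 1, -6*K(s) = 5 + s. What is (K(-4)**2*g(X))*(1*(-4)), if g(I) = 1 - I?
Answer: 4/9 ≈ 0.44444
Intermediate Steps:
K(s) = -5/6 - s/6 (K(s) = -(5 + s)/6 = -5/6 - s/6)
X = 5 (X = 6 - 1 = 5)
(K(-4)**2*g(X))*(1*(-4)) = ((-5/6 - 1/6*(-4))**2*(1 - 1*5))*(1*(-4)) = ((-5/6 + 2/3)**2*(1 - 5))*(-4) = ((-1/6)**2*(-4))*(-4) = ((1/36)*(-4))*(-4) = -1/9*(-4) = 4/9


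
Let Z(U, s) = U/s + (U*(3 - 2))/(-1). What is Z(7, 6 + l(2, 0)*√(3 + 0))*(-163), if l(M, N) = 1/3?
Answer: 101549/107 + 1141*√3/107 ≈ 967.53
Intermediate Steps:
l(M, N) = ⅓ (l(M, N) = 1*(⅓) = ⅓)
Z(U, s) = -U + U/s (Z(U, s) = U/s + (U*1)*(-1) = U/s + U*(-1) = U/s - U = -U + U/s)
Z(7, 6 + l(2, 0)*√(3 + 0))*(-163) = (-1*7 + 7/(6 + √(3 + 0)/3))*(-163) = (-7 + 7/(6 + √3/3))*(-163) = 1141 - 1141/(6 + √3/3)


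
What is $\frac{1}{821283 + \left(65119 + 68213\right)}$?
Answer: $\frac{1}{954615} \approx 1.0475 \cdot 10^{-6}$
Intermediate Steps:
$\frac{1}{821283 + \left(65119 + 68213\right)} = \frac{1}{821283 + 133332} = \frac{1}{954615}$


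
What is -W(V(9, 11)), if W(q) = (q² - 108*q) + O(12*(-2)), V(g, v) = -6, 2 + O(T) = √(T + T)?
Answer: -682 - 4*I*√3 ≈ -682.0 - 6.9282*I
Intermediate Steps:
O(T) = -2 + √2*√T (O(T) = -2 + √(T + T) = -2 + √(2*T) = -2 + √2*√T)
W(q) = -2 + q² - 108*q + 4*I*√3 (W(q) = (q² - 108*q) + (-2 + √2*√(12*(-2))) = (q² - 108*q) + (-2 + √2*√(-24)) = (q² - 108*q) + (-2 + √2*(2*I*√6)) = (q² - 108*q) + (-2 + 4*I*√3) = -2 + q² - 108*q + 4*I*√3)
-W(V(9, 11)) = -(-2 + (-6)² - 108*(-6) + 4*I*√3) = -(-2 + 36 + 648 + 4*I*√3) = -(682 + 4*I*√3) = -682 - 4*I*√3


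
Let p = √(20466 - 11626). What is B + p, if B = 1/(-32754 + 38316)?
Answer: 1/5562 + 2*√2210 ≈ 94.021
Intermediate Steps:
B = 1/5562 ≈ 0.00017979
p = 2*√2210 (p = √8840 = 2*√2210 ≈ 94.021)
B + p = 1/5562 + 2*√2210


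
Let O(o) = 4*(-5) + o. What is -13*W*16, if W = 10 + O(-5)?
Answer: 3120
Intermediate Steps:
O(o) = -20 + o
W = -15 (W = 10 + (-20 - 5) = 10 - 25 = -15)
-13*W*16 = -13*(-15)*16 = 195*16 = 3120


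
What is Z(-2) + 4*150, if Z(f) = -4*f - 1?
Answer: 607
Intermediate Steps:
Z(f) = -1 - 4*f
Z(-2) + 4*150 = (-1 - 4*(-2)) + 4*150 = (-1 + 8) + 600 = 7 + 600 = 607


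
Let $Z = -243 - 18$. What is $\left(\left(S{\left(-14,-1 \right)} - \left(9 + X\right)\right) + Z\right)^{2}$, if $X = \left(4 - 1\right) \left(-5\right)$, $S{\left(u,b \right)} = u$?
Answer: $72361$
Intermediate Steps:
$Z = -261$
$X = -15$ ($X = 3 \left(-5\right) = -15$)
$\left(\left(S{\left(-14,-1 \right)} - \left(9 + X\right)\right) + Z\right)^{2} = \left(\left(-14 - -6\right) - 261\right)^{2} = \left(\left(-14 + \left(-9 + 15\right)\right) - 261\right)^{2} = \left(\left(-14 + 6\right) - 261\right)^{2} = \left(-8 - 261\right)^{2} = \left(-269\right)^{2} = 72361$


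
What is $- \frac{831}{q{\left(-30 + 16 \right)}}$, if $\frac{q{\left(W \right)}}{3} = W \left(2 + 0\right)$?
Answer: $\frac{277}{28} \approx 9.8929$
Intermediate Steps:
$q{\left(W \right)} = 6 W$ ($q{\left(W \right)} = 3 W \left(2 + 0\right) = 3 W 2 = 3 \cdot 2 W = 6 W$)
$- \frac{831}{q{\left(-30 + 16 \right)}} = - \frac{831}{6 \left(-30 + 16\right)} = - \frac{831}{6 \left(-14\right)} = - \frac{831}{-84} = \left(-831\right) \left(- \frac{1}{84}\right) = \frac{277}{28}$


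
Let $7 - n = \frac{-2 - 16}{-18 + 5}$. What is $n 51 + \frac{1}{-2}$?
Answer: $\frac{7433}{26} \approx 285.88$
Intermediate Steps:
$n = \frac{73}{13}$ ($n = 7 - \frac{-2 - 16}{-18 + 5} = 7 - - \frac{18}{-13} = 7 - \left(-18\right) \left(- \frac{1}{13}\right) = 7 - \frac{18}{13} = \frac{73}{13} \approx 5.6154$)
$n 51 + \frac{1}{-2} = \frac{73}{13} \cdot 51 + \frac{1}{-2} = \frac{3723}{13} - \frac{1}{2} = \frac{7433}{26}$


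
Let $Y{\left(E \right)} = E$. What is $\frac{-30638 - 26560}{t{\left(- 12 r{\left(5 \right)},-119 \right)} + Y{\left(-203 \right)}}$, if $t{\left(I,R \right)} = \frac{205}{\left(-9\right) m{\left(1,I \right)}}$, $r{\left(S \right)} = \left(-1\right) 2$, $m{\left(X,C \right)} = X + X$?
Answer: $\frac{1029564}{3859} \approx 266.8$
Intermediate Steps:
$m{\left(X,C \right)} = 2 X$
$r{\left(S \right)} = -2$
$t{\left(I,R \right)} = - \frac{205}{18}$ ($t{\left(I,R \right)} = \frac{205}{\left(-9\right) 2 \cdot 1} = \frac{205}{\left(-9\right) 2} = \frac{205}{-18} = 205 \left(- \frac{1}{18}\right) = - \frac{205}{18}$)
$\frac{-30638 - 26560}{t{\left(- 12 r{\left(5 \right)},-119 \right)} + Y{\left(-203 \right)}} = \frac{-30638 - 26560}{- \frac{205}{18} - 203} = - \frac{57198}{- \frac{3859}{18}} = \left(-57198\right) \left(- \frac{18}{3859}\right) = \frac{1029564}{3859}$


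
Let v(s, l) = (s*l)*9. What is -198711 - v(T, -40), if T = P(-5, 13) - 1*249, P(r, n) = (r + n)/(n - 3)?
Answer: -288063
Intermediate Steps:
P(r, n) = (n + r)/(-3 + n)
T = -1241/5 (T = (13 - 5)/(-3 + 13) - 1*249 = 8/10 - 249 = (⅒)*8 - 249 = ⅘ - 249 = -1241/5 ≈ -248.20)
v(s, l) = 9*l*s (v(s, l) = (l*s)*9 = 9*l*s)
-198711 - v(T, -40) = -198711 - 9*(-40)*(-1241)/5 = -198711 - 1*89352 = -198711 - 89352 = -288063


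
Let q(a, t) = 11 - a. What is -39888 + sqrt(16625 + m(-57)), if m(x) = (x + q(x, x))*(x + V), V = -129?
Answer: -39888 + sqrt(14579) ≈ -39767.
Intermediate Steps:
m(x) = -1419 + 11*x (m(x) = (x + (11 - x))*(x - 129) = 11*(-129 + x) = -1419 + 11*x)
-39888 + sqrt(16625 + m(-57)) = -39888 + sqrt(16625 + (-1419 + 11*(-57))) = -39888 + sqrt(16625 + (-1419 - 627)) = -39888 + sqrt(16625 - 2046) = -39888 + sqrt(14579)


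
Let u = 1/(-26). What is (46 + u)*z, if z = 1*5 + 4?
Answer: 10755/26 ≈ 413.65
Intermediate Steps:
z = 9 (z = 5 + 4 = 9)
u = -1/26 ≈ -0.038462
(46 + u)*z = (46 - 1/26)*9 = (1195/26)*9 = 10755/26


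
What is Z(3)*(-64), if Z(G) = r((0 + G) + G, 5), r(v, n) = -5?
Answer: 320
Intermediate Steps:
Z(G) = -5
Z(3)*(-64) = -5*(-64) = 320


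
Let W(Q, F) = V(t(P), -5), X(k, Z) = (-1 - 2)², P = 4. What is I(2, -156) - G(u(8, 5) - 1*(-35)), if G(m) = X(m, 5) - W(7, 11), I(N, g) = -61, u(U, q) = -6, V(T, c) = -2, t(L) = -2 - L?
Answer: -72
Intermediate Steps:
X(k, Z) = 9 (X(k, Z) = (-3)² = 9)
W(Q, F) = -2
G(m) = 11 (G(m) = 9 - 1*(-2) = 9 + 2 = 11)
I(2, -156) - G(u(8, 5) - 1*(-35)) = -61 - 1*11 = -61 - 11 = -72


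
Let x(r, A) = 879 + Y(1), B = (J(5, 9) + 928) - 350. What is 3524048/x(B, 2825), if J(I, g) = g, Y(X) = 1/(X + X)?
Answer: 7048096/1759 ≈ 4006.9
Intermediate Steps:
Y(X) = 1/(2*X)
B = 587 (B = (9 + 928) - 350 = 937 - 350 = 587)
x(r, A) = 1759/2 (x(r, A) = 879 + (1/2)/1 = 879 + (1/2)*1 = 879 + 1/2 = 1759/2)
3524048/x(B, 2825) = 3524048/(1759/2) = 3524048*(2/1759) = 7048096/1759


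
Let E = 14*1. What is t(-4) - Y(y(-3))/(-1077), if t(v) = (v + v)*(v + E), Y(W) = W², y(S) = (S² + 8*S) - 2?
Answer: -85871/1077 ≈ -79.732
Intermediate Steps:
y(S) = -2 + S² + 8*S
E = 14
t(v) = 2*v*(14 + v) (t(v) = (v + v)*(v + 14) = (2*v)*(14 + v) = 2*v*(14 + v))
t(-4) - Y(y(-3))/(-1077) = 2*(-4)*(14 - 4) - (-2 + (-3)² + 8*(-3))²/(-1077) = 2*(-4)*10 - (-2 + 9 - 24)²*(-1)/1077 = -80 - (-17)²*(-1)/1077 = -80 - 289*(-1)/1077 = -80 - 1*(-289/1077) = -80 + 289/1077 = -85871/1077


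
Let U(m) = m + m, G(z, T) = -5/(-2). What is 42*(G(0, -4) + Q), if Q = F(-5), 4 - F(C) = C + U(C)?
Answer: 903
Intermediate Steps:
G(z, T) = 5/2 (G(z, T) = -5*(-½) = 5/2)
U(m) = 2*m
F(C) = 4 - 3*C (F(C) = 4 - (C + 2*C) = 4 - 3*C)
Q = 19 (Q = 4 - 3*(-5) = 4 + 15 = 19)
42*(G(0, -4) + Q) = 42*(5/2 + 19) = 42*(43/2) = 903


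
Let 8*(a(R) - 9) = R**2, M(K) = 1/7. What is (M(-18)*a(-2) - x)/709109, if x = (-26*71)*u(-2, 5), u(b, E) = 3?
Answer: 77551/9927526 ≈ 0.0078117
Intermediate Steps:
M(K) = 1/7
x = -5538 (x = -26*71*3 = -1846*3 = -5538)
a(R) = 9 + R**2/8
(M(-18)*a(-2) - x)/709109 = ((9 + (1/8)*(-2)**2)/7 - 1*(-5538))/709109 = ((9 + (1/8)*4)/7 + 5538)*(1/709109) = ((9 + 1/2)/7 + 5538)*(1/709109) = ((1/7)*(19/2) + 5538)*(1/709109) = (19/14 + 5538)*(1/709109) = (77551/14)*(1/709109) = 77551/9927526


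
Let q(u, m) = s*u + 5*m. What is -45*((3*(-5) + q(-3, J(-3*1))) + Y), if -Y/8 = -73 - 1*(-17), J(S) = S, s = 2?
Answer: -18540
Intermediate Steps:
q(u, m) = 2*u + 5*m
Y = 448 (Y = -8*(-73 - 1*(-17)) = -8*(-73 + 17) = -8*(-56) = 448)
-45*((3*(-5) + q(-3, J(-3*1))) + Y) = -45*((3*(-5) + (2*(-3) + 5*(-3*1))) + 448) = -45*((-15 + (-6 + 5*(-3))) + 448) = -45*((-15 + (-6 - 15)) + 448) = -45*((-15 - 21) + 448) = -45*(-36 + 448) = -45*412 = -18540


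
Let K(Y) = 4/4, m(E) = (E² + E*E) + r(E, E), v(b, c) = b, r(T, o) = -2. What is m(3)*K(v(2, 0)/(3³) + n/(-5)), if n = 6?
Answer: 16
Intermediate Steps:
m(E) = -2 + 2*E² (m(E) = (E² + E*E) - 2 = (E² + E²) - 2 = 2*E² - 2 = -2 + 2*E²)
K(Y) = 1 (K(Y) = 4*(¼) = 1)
m(3)*K(v(2, 0)/(3³) + n/(-5)) = (-2 + 2*3²)*1 = (-2 + 2*9)*1 = (-2 + 18)*1 = 16*1 = 16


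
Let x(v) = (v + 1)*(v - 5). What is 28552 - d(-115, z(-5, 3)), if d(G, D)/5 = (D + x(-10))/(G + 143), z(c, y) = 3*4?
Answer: 114103/4 ≈ 28526.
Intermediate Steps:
x(v) = (1 + v)*(-5 + v)
z(c, y) = 12
d(G, D) = 5*(135 + D)/(143 + G) (d(G, D) = 5*((D + (-5 + (-10)**2 - 4*(-10)))/(G + 143)) = 5*((D + (-5 + 100 + 40))/(143 + G)) = 5*((D + 135)/(143 + G)) = 5*((135 + D)/(143 + G)) = 5*(135 + D)/(143 + G))
28552 - d(-115, z(-5, 3)) = 28552 - 5*(135 + 12)/(143 - 115) = 28552 - 5*147/28 = 28552 - 1*105/4 = 28552 - 105/4 = 114103/4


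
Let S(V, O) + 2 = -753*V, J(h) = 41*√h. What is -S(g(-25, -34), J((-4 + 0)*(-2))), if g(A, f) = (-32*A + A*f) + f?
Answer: 1216850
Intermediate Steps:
g(A, f) = f - 32*A + A*f
S(V, O) = -2 - 753*V
-S(g(-25, -34), J((-4 + 0)*(-2))) = -(-2 - 753*(-34 - 32*(-25) - 25*(-34))) = -(-2 - 753*(-34 + 800 + 850)) = -(-2 - 753*1616) = -(-2 - 1216848) = -1*(-1216850) = 1216850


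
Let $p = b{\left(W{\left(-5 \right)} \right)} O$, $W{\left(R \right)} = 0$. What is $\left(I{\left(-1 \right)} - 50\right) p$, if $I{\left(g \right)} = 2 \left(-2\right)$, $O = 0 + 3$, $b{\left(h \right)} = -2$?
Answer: $324$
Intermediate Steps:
$O = 3$
$I{\left(g \right)} = -4$
$p = -6$ ($p = \left(-2\right) 3 = -6$)
$\left(I{\left(-1 \right)} - 50\right) p = \left(-4 - 50\right) \left(-6\right) = \left(-54\right) \left(-6\right) = 324$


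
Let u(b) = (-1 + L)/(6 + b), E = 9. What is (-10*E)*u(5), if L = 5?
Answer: -360/11 ≈ -32.727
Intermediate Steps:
u(b) = 4/(6 + b) (u(b) = (-1 + 5)/(6 + b) = 4/(6 + b))
(-10*E)*u(5) = (-10*9)*(4/(6 + 5)) = -360/11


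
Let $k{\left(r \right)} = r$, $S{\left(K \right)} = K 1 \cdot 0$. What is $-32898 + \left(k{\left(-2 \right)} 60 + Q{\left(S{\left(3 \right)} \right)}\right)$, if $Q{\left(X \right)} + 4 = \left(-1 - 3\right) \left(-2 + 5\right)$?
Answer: $-33034$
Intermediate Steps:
$S{\left(K \right)} = 0$ ($S{\left(K \right)} = K 0 = 0$)
$Q{\left(X \right)} = -16$ ($Q{\left(X \right)} = -4 + \left(-1 - 3\right) \left(-2 + 5\right) = -4 - 12 = -16$)
$-32898 + \left(k{\left(-2 \right)} 60 + Q{\left(S{\left(3 \right)} \right)}\right) = -32898 - 136 = -33034$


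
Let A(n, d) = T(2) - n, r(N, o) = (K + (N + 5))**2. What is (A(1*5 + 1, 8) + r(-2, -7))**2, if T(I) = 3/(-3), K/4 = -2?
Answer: 324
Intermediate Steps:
K = -8 (K = 4*(-2) = -8)
T(I) = -1 (T(I) = 3*(-1/3) = -1)
r(N, o) = (-3 + N)**2 (r(N, o) = (-8 + (N + 5))**2 = (-8 + (5 + N))**2 = (-3 + N)**2)
A(n, d) = -1 - n
(A(1*5 + 1, 8) + r(-2, -7))**2 = ((-1 - (1*5 + 1)) + (-3 - 2)**2)**2 = ((-1 - (5 + 1)) + (-5)**2)**2 = ((-1 - 1*6) + 25)**2 = ((-1 - 6) + 25)**2 = (-7 + 25)**2 = 18**2 = 324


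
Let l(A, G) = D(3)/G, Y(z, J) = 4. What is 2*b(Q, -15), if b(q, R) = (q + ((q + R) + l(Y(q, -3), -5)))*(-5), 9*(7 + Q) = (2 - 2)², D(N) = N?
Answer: 296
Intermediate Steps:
Q = -7 (Q = -7 + (2 - 2)²/9 = -7 + (⅑)*0² = -7 + (⅑)*0 = -7 + 0 = -7)
l(A, G) = 3/G
b(q, R) = 3 - 10*q - 5*R (b(q, R) = (q + ((q + R) + 3/(-5)))*(-5) = (q + ((R + q) + 3*(-⅕)))*(-5) = (q + ((R + q) - ⅗))*(-5) = (q + (-⅗ + R + q))*(-5) = (-⅗ + R + 2*q)*(-5) = 3 - 10*q - 5*R)
2*b(Q, -15) = 2*(3 - 10*(-7) - 5*(-15)) = 2*(3 + 70 + 75) = 2*148 = 296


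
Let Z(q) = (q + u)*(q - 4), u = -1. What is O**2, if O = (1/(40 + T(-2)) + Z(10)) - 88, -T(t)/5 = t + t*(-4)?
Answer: 114921/100 ≈ 1149.2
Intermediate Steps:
Z(q) = (-1 + q)*(-4 + q) (Z(q) = (q - 1)*(q - 4) = (-1 + q)*(-4 + q))
T(t) = 15*t (T(t) = -5*(t + t*(-4)) = -5*(t - 4*t) = -(-15)*t = 15*t)
O = -339/10 (O = (1/(40 + 15*(-2)) + (4 + 10**2 - 5*10)) - 88 = (1/(40 - 30) + (4 + 100 - 50)) - 88 = (1/10 + 54) - 88 = 541/10 - 88 = -339/10 ≈ -33.900)
O**2 = (-339/10)**2 = 114921/100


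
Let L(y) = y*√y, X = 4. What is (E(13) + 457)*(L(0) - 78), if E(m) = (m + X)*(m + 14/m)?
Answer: -54312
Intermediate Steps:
E(m) = (4 + m)*(m + 14/m) (E(m) = (m + 4)*(m + 14/m) = (4 + m)*(m + 14/m))
L(y) = y^(3/2)
(E(13) + 457)*(L(0) - 78) = ((14 + 13² + 4*13 + 56/13) + 457)*(0^(3/2) - 78) = ((14 + 169 + 52 + 56*(1/13)) + 457)*(0 - 78) = ((14 + 169 + 52 + 56/13) + 457)*(-78) = (3111/13 + 457)*(-78) = (9052/13)*(-78) = -54312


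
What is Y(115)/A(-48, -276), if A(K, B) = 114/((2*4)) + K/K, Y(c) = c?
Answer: 460/61 ≈ 7.5410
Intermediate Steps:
A(K, B) = 61/4 (A(K, B) = 114/8 + 1 = 114*(⅛) + 1 = 57/4 + 1 = 61/4)
Y(115)/A(-48, -276) = 115/(61/4) = 115*(4/61) = 460/61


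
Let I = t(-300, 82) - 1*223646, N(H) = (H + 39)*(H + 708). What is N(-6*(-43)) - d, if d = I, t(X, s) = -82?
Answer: 510630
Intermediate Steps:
N(H) = (39 + H)*(708 + H)
I = -223728 (I = -82 - 1*223646 = -82 - 223646 = -223728)
d = -223728
N(-6*(-43)) - d = (27612 + (-6*(-43))² + 747*(-6*(-43))) - 1*(-223728) = (27612 + 258² + 747*258) + 223728 = (27612 + 66564 + 192726) + 223728 = 286902 + 223728 = 510630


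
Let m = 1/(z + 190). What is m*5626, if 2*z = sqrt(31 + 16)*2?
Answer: 1068940/36053 - 5626*sqrt(47)/36053 ≈ 28.579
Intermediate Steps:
z = sqrt(47) (z = (sqrt(31 + 16)*2)/2 = (sqrt(47)*2)/2 = (2*sqrt(47))/2 = sqrt(47) ≈ 6.8557)
m = 1/(190 + sqrt(47)) (m = 1/(sqrt(47) + 190) = 1/(190 + sqrt(47)) ≈ 0.0050799)
m*5626 = (190/36053 - sqrt(47)/36053)*5626 = 1068940/36053 - 5626*sqrt(47)/36053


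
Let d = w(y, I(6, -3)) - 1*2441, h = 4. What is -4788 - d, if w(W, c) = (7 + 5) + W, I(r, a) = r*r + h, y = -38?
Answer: -2321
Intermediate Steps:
I(r, a) = 4 + r² (I(r, a) = r*r + 4 = r² + 4 = 4 + r²)
w(W, c) = 12 + W
d = -2467 (d = (12 - 38) - 1*2441 = -26 - 2441 = -2467)
-4788 - d = -4788 - 1*(-2467) = -4788 + 2467 = -2321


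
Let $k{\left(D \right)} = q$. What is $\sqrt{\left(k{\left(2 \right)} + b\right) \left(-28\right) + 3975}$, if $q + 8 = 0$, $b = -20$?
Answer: $\sqrt{4759} \approx 68.985$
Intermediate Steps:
$q = -8$ ($q = -8 + 0 = -8$)
$k{\left(D \right)} = -8$
$\sqrt{\left(k{\left(2 \right)} + b\right) \left(-28\right) + 3975} = \sqrt{\left(-8 - 20\right) \left(-28\right) + 3975} = \sqrt{\left(-28\right) \left(-28\right) + 3975} = \sqrt{784 + 3975} = \sqrt{4759}$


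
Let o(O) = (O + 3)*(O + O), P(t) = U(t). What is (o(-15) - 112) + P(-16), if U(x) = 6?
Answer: 254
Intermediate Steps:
P(t) = 6
o(O) = 2*O*(3 + O) (o(O) = (3 + O)*(2*O) = 2*O*(3 + O))
(o(-15) - 112) + P(-16) = (2*(-15)*(3 - 15) - 112) + 6 = (2*(-15)*(-12) - 112) + 6 = (360 - 112) + 6 = 248 + 6 = 254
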